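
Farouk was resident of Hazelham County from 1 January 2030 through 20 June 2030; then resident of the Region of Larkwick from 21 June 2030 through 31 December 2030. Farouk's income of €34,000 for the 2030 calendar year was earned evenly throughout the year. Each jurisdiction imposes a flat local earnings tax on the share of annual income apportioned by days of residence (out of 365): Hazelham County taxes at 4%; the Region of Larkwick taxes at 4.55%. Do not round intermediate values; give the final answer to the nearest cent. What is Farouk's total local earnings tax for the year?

Hazelham County, 1 January – 20 June 2030: 171 days → €34,000 × 4% × 171/365 = €637.1507
The Region of Larkwick, 21 June – 31 December 2030: 194 days → €34,000 × 4.55% × 194/365 = €822.2411
Total = €1,459.3918

€1,459.39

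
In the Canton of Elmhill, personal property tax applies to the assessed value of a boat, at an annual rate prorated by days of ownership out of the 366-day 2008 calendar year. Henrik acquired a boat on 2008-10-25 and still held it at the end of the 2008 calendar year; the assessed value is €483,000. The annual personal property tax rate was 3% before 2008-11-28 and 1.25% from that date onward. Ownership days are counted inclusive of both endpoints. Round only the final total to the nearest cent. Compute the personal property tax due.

2008-10-25 to 2008-11-27: 34 days at 3% → €483,000 × 3% × 34/366 = €1,346.0656
2008-11-28 to 2008-12-31: 34 days at 1.25% → €483,000 × 1.25% × 34/366 = €560.8607
Total = €1,906.9262

€1,906.93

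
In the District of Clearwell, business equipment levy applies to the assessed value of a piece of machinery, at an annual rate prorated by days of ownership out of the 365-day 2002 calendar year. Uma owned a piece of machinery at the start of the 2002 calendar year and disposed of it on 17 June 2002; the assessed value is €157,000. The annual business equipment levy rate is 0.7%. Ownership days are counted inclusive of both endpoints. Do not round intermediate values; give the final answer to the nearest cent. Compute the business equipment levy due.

€505.84

Days held (1 January – 17 June 2002): 168 out of 365
Tax = €157,000 × 0.7% × 168/365 = €505.8411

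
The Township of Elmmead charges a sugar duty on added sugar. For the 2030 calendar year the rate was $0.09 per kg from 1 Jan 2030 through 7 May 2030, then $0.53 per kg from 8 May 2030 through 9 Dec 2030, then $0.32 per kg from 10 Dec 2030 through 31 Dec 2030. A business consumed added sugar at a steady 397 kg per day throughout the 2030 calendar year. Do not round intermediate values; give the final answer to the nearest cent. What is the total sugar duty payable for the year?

1 Jan – 7 May 2030: 127 days × 397 kg/day = 50,419 kg at $0.09/kg → $4,537.71
8 May – 9 Dec 2030: 216 days × 397 kg/day = 85,752 kg at $0.53/kg → $45,448.56
10 Dec – 31 Dec 2030: 22 days × 397 kg/day = 8,734 kg at $0.32/kg → $2,794.88

$52,781.15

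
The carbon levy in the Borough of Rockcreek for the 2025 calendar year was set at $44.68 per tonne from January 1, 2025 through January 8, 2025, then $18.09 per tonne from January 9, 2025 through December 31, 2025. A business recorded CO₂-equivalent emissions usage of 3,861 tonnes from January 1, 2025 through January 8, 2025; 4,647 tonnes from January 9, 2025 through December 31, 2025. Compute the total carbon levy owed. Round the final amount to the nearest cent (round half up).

January 1 – January 8, 2025: 3,861 tonnes at $44.68/tonne → $172509.48
January 9 – December 31, 2025: 4,647 tonnes at $18.09/tonne → $84064.23

$256573.71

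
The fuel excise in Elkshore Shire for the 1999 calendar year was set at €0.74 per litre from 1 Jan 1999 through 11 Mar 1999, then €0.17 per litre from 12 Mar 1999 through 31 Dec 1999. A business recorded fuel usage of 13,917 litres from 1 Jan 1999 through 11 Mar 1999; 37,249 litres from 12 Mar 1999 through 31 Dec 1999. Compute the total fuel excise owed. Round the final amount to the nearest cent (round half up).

€16630.91

1 Jan – 11 Mar 1999: 13,917 litres at €0.74/litre → €10298.58
12 Mar – 31 Dec 1999: 37,249 litres at €0.17/litre → €6332.33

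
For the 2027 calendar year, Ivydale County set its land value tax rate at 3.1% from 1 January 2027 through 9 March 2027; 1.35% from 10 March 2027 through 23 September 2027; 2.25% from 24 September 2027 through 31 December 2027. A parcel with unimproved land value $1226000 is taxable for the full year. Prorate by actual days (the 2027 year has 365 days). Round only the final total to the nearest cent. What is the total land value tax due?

1 January – 9 March 2027: 68 days at 3.1% → $1226000 × 3.1% × 68/365 = $7080.5699
10 March – 23 September 2027: 198 days at 1.35% → $1226000 × 1.35% × 198/365 = $8978.3507
24 September – 31 December 2027: 99 days at 2.25% → $1226000 × 2.25% × 99/365 = $7481.9589
Total = $23540.8795

$23540.88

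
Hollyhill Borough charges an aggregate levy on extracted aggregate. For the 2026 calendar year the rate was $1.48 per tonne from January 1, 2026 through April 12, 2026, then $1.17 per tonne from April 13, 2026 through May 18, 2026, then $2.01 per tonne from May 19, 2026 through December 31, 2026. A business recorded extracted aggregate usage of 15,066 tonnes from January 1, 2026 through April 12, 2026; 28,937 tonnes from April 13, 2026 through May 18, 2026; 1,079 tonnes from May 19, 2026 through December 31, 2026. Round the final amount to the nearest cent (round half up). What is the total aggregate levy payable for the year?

January 1 – April 12, 2026: 15,066 tonnes at $1.48/tonne → $22297.68
April 13 – May 18, 2026: 28,937 tonnes at $1.17/tonne → $33856.29
May 19 – December 31, 2026: 1,079 tonnes at $2.01/tonne → $2168.79

$58322.76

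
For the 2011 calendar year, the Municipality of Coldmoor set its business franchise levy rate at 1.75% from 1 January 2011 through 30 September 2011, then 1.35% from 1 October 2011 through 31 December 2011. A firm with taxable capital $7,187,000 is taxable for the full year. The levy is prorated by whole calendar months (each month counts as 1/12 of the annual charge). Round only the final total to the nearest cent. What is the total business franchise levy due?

1 January – 30 September 2011: 9 months at 1.75% → $7,187,000 × 1.75% × 9/12 = $94,329.3750
1 October – 31 December 2011: 3 months at 1.35% → $7,187,000 × 1.35% × 3/12 = $24,256.1250
Total = $118,585.5000

$118,585.50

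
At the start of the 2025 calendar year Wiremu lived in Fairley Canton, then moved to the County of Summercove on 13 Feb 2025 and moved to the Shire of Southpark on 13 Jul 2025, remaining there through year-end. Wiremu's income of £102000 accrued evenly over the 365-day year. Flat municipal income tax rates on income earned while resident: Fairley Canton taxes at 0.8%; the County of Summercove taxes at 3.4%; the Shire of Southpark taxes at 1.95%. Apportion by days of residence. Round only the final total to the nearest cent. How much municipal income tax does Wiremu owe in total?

Fairley Canton, 1 Jan – 12 Feb 2025: 43 days → £102000 × 0.8% × 43/365 = £96.1315
The County of Summercove, 13 Feb – 12 Jul 2025: 150 days → £102000 × 3.4% × 150/365 = £1425.2055
The Shire of Southpark, 13 Jul – 31 Dec 2025: 172 days → £102000 × 1.95% × 172/365 = £937.2822
Total = £2458.6192

£2458.62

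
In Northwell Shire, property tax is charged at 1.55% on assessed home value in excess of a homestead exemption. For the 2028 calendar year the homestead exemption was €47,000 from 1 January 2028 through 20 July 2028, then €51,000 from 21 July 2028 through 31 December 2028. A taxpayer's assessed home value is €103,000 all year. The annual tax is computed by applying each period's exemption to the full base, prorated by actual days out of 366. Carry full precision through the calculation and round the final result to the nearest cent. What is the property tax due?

1 January – 20 July 2028: 202 days, exemption €47,000 → (€103,000 − €47,000) × 1.55% × 202/366 = €479.0601
21 July – 31 December 2028: 164 days, exemption €51,000 → (€103,000 − €51,000) × 1.55% × 164/366 = €361.1585
Total = €840.2186

€840.22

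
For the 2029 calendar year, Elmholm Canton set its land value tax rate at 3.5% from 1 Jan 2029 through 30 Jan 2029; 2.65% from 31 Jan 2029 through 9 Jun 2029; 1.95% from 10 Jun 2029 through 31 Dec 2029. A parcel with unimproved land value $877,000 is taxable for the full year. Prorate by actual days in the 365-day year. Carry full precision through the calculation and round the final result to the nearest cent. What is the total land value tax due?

1 Jan – 30 Jan 2029: 30 days at 3.5% → $877,000 × 3.5% × 30/365 = $2,522.8767
31 Jan – 9 Jun 2029: 130 days at 2.65% → $877,000 × 2.65% × 130/365 = $8,277.4384
10 Jun – 31 Dec 2029: 205 days at 1.95% → $877,000 × 1.95% × 205/365 = $9,604.9521
Total = $20,405.2671

$20,405.27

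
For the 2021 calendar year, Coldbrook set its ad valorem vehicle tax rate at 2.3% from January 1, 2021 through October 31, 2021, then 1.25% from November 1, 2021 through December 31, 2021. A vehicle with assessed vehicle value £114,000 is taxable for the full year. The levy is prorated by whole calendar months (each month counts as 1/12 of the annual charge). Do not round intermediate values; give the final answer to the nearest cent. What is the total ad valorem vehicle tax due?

January 1 – October 31, 2021: 10 months at 2.3% → £114,000 × 2.3% × 10/12 = £2,185.0000
November 1 – December 31, 2021: 2 months at 1.25% → £114,000 × 1.25% × 2/12 = £237.5000
Total = £2,422.5000

£2,422.50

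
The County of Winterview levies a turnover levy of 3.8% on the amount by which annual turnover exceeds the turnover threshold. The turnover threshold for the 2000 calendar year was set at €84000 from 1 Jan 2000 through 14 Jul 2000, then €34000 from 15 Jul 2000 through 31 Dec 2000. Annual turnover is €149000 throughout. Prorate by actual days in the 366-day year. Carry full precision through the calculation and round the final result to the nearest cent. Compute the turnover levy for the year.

1 Jan – 14 Jul 2000: 196 days, exemption €84000 → (€149000 − €84000) × 3.8% × 196/366 = €1322.7322
15 Jul – 31 Dec 2000: 170 days, exemption €34000 → (€149000 − €34000) × 3.8% × 170/366 = €2029.7814
Total = €3352.5137

€3352.51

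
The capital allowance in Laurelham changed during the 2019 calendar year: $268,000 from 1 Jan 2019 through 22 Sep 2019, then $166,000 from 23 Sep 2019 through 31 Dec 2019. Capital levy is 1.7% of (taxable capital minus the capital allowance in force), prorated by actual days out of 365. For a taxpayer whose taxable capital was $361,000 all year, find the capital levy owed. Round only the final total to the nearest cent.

1 Jan – 22 Sep 2019: 265 days, exemption $268,000 → ($361,000 − $268,000) × 1.7% × 265/365 = $1,147.8493
23 Sep – 31 Dec 2019: 100 days, exemption $166,000 → ($361,000 − $166,000) × 1.7% × 100/365 = $908.2192
Total = $2,056.0685

$2,056.07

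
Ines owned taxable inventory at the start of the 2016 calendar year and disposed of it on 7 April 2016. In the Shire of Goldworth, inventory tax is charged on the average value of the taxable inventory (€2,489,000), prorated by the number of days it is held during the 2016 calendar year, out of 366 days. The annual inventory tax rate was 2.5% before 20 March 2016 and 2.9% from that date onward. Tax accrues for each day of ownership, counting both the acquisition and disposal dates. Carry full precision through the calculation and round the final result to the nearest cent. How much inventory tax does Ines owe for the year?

1 January – 19 March 2016: 79 days at 2.5% → €2,489,000 × 2.5% × 79/366 = €13,431.0792
20 March – 7 April 2016: 19 days at 2.9% → €2,489,000 × 2.9% × 19/366 = €3,747.1011
Total = €17,178.1803

€17,178.18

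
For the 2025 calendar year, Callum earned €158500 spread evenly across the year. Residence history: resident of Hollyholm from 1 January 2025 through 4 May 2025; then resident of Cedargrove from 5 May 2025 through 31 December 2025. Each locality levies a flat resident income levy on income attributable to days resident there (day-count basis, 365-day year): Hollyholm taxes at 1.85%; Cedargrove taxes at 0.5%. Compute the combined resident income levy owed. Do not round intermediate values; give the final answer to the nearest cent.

€1519.43

Hollyholm, 1 January – 4 May 2025: 124 days → €158500 × 1.85% × 124/365 = €996.1616
Cedargrove, 5 May – 31 December 2025: 241 days → €158500 × 0.5% × 241/365 = €523.2671
Total = €1519.4288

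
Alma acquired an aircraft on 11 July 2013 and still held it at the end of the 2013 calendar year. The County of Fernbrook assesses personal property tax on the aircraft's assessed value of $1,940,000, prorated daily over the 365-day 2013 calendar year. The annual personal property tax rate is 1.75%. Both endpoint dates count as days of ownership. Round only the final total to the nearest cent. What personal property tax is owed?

$16,184.38

Days held (11 July – 31 December 2013): 174 out of 365
Tax = $1,940,000 × 1.75% × 174/365 = $16,184.3836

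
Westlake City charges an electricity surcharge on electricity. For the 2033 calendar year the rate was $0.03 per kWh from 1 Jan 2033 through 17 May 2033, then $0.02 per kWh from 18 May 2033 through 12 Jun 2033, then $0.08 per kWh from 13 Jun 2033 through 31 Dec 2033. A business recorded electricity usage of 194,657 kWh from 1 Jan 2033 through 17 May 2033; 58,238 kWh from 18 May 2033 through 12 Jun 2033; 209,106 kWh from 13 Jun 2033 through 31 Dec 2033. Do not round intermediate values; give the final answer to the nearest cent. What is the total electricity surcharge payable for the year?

1 Jan – 17 May 2033: 194,657 kWh at $0.03/kWh → $5,839.71
18 May – 12 Jun 2033: 58,238 kWh at $0.02/kWh → $1,164.76
13 Jun – 31 Dec 2033: 209,106 kWh at $0.08/kWh → $16,728.48

$23,732.95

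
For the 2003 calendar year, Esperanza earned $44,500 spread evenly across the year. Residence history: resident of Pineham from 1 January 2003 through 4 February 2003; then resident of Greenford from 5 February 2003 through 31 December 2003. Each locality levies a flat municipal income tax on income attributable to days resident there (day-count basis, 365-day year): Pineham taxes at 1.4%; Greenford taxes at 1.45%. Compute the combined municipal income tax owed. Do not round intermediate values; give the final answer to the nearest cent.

Pineham, 1 January – 4 February 2003: 35 days → $44,500 × 1.4% × 35/365 = $59.7397
Greenford, 5 February – 31 December 2003: 330 days → $44,500 × 1.45% × 330/365 = $583.3767
Total = $643.1164

$643.12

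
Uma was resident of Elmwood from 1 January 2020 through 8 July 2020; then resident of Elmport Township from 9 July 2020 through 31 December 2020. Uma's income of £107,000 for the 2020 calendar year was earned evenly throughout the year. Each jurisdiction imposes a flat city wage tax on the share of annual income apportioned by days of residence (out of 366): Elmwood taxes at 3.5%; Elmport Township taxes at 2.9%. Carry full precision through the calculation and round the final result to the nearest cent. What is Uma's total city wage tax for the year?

Elmwood, 1 January – 8 July 2020: 190 days → £107,000 × 3.5% × 190/366 = £1,944.1257
Elmport Township, 9 July – 31 December 2020: 176 days → £107,000 × 2.9% × 176/366 = £1,492.1530
Total = £3,436.2787

£3,436.28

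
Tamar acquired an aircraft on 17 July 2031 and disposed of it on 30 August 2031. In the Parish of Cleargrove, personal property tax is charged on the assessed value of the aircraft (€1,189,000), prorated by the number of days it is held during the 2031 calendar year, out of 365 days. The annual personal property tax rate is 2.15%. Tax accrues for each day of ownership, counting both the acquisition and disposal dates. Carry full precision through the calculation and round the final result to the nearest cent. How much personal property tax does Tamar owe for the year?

Days held (17 July – 30 August 2031): 45 out of 365
Tax = €1,189,000 × 2.15% × 45/365 = €3,151.6644

€3,151.66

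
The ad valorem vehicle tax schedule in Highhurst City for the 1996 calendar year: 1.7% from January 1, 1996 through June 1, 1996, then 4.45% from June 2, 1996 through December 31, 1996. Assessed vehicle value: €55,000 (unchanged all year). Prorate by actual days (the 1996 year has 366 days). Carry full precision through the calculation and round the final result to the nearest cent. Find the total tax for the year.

January 1 – June 1, 1996: 153 days at 1.7% → €55,000 × 1.7% × 153/366 = €390.8607
June 2 – December 31, 1996: 213 days at 4.45% → €55,000 × 4.45% × 213/366 = €1,424.3648
Total = €1,815.2254

€1,815.23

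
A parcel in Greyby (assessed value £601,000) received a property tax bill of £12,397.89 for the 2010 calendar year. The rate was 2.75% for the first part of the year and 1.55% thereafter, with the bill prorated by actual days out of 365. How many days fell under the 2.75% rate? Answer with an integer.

Let d = days at the first rate; then 365 − d days at the second rate.
£601,000 × [2.75%·d + 1.55%·(365−d)] / 365 = £12,397.89
Solving gives d = 156, so the new rate took effect on 6 Jun 2010.

156 days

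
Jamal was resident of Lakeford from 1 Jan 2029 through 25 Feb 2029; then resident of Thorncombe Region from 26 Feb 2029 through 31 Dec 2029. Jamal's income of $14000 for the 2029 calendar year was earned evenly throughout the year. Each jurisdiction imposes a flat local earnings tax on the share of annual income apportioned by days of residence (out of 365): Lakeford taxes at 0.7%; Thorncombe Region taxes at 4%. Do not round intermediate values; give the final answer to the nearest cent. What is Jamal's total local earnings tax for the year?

Lakeford, 1 Jan – 25 Feb 2029: 56 days → $14000 × 0.7% × 56/365 = $15.0356
Thorncombe Region, 26 Feb – 31 Dec 2029: 309 days → $14000 × 4% × 309/365 = $474.0822
Total = $489.1178

$489.12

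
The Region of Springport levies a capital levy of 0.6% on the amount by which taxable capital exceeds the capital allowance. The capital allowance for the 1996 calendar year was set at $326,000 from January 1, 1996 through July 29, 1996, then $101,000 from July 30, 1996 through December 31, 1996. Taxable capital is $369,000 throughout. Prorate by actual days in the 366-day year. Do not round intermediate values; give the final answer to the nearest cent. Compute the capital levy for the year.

January 1 – July 29, 1996: 211 days, exemption $326,000 → ($369,000 − $326,000) × 0.6% × 211/366 = $148.7377
July 30 – December 31, 1996: 155 days, exemption $101,000 → ($369,000 − $101,000) × 0.6% × 155/366 = $680.9836
Total = $829.7213

$829.72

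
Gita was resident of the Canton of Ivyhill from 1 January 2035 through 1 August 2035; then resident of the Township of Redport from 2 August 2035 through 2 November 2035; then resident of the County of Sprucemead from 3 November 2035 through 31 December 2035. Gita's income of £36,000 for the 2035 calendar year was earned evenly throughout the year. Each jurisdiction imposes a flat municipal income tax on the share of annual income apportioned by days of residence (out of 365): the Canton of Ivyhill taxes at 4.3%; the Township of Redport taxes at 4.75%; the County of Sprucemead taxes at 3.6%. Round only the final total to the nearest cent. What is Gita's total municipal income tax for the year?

The Canton of Ivyhill, 1 January – 1 August 2035: 213 days → £36,000 × 4.3% × 213/365 = £903.3534
The Township of Redport, 2 August – 2 November 2035: 93 days → £36,000 × 4.75% × 93/365 = £435.6986
The County of Sprucemead, 3 November – 31 December 2035: 59 days → £36,000 × 3.6% × 59/365 = £209.4904
Total = £1,548.5425

£1,548.54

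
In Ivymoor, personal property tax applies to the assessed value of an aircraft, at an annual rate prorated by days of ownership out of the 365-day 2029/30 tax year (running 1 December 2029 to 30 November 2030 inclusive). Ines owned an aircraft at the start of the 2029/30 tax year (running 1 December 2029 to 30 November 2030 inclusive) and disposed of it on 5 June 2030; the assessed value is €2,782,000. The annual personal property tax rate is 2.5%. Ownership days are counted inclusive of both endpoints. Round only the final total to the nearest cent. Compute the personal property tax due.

Days held (1 December 2029 – 5 June 2030): 187 out of 365
Tax = €2,782,000 × 2.5% × 187/365 = €35,632.4658

€35,632.47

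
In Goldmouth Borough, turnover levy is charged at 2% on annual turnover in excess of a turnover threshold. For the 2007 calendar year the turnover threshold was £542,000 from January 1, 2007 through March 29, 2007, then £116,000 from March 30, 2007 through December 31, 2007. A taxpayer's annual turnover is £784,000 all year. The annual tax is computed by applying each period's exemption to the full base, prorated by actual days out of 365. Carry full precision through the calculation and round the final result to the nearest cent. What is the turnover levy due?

£11,305.86

January 1 – March 29, 2007: 88 days, exemption £542,000 → (£784,000 − £542,000) × 2% × 88/365 = £1,166.9041
March 30 – December 31, 2007: 277 days, exemption £116,000 → (£784,000 − £116,000) × 2% × 277/365 = £10,138.9589
Total = £11,305.8630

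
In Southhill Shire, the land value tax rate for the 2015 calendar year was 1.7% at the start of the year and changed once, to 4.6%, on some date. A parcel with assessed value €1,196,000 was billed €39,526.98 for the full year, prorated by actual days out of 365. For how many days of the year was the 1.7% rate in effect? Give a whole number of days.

163 days

Let d = days at the first rate; then 365 − d days at the second rate.
€1,196,000 × [1.7%·d + 4.6%·(365−d)] / 365 = €39,526.98
Solving gives d = 163, so the new rate took effect on June 13, 2015.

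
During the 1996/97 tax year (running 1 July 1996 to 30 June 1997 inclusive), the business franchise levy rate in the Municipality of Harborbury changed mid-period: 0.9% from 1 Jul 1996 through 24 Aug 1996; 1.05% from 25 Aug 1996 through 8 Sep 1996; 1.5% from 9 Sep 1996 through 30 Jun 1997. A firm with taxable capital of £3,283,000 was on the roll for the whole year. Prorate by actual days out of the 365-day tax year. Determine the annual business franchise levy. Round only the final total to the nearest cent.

£45,669.68

1 Jul – 24 Aug 1996: 55 days at 0.9% → £3,283,000 × 0.9% × 55/365 = £4,452.2877
25 Aug – 8 Sep 1996: 15 days at 1.05% → £3,283,000 × 1.05% × 15/365 = £1,416.6370
9 Sep 1996 – 30 Jun 1997: 295 days at 1.5% → £3,283,000 × 1.5% × 295/365 = £39,800.7534
Total = £45,669.6781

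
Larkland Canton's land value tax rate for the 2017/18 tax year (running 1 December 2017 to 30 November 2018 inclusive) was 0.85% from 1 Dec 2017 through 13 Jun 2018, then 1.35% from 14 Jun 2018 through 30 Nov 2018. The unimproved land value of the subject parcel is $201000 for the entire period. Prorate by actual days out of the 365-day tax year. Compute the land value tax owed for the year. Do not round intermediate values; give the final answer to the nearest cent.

$2176.58

1 Dec 2017 – 13 Jun 2018: 195 days at 0.85% → $201000 × 0.85% × 195/365 = $912.7603
14 Jun – 30 Nov 2018: 170 days at 1.35% → $201000 × 1.35% × 170/365 = $1263.8219
Total = $2176.5822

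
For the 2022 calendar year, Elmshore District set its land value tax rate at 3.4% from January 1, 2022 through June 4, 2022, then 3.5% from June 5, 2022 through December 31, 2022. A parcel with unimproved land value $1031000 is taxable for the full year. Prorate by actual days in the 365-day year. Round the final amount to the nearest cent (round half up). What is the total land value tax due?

$35647.18

January 1 – June 4, 2022: 155 days at 3.4% → $1031000 × 3.4% × 155/365 = $14885.9452
June 5 – December 31, 2022: 210 days at 3.5% → $1031000 × 3.5% × 210/365 = $20761.2329
Total = $35647.1781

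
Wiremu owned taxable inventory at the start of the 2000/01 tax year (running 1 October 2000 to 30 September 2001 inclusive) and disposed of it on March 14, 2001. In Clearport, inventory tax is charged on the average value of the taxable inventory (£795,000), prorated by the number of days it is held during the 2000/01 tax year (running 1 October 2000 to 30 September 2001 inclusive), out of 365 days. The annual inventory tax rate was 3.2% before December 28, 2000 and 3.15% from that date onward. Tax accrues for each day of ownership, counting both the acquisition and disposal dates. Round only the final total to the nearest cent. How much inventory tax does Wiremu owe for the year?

October 1 – December 27, 2000: 88 days at 3.2% → £795,000 × 3.2% × 88/365 = £6,133.4795
December 28, 2000 – March 14, 2001: 77 days at 3.15% → £795,000 × 3.15% × 77/365 = £5,282.9384
Total = £11,416.4178

£11,416.42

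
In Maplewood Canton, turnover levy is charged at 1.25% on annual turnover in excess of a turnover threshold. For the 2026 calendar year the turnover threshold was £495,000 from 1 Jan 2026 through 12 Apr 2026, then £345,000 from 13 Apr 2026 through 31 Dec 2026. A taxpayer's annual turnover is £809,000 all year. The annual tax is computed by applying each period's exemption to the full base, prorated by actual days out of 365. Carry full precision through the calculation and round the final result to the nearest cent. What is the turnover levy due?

1 Jan – 12 Apr 2026: 102 days, exemption £495,000 → (£809,000 − £495,000) × 1.25% × 102/365 = £1,096.8493
13 Apr – 31 Dec 2026: 263 days, exemption £345,000 → (£809,000 − £345,000) × 1.25% × 263/365 = £4,179.1781
Total = £5,276.0274

£5,276.03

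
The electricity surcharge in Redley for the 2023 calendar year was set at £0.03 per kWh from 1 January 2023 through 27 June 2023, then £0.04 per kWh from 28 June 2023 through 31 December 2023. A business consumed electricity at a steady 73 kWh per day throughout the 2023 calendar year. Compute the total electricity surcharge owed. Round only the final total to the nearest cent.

1 January – 27 June 2023: 178 days × 73 kWh/day = 12,994 kWh at £0.03/kWh → £389.82
28 June – 31 December 2023: 187 days × 73 kWh/day = 13,651 kWh at £0.04/kWh → £546.04

£935.86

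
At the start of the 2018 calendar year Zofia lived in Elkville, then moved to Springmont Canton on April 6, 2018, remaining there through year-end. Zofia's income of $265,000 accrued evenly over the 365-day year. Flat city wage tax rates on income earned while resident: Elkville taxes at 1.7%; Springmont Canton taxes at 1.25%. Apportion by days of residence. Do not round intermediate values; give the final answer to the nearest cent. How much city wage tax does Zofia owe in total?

$3,622.88

Elkville, January 1 – April 5, 2018: 95 days → $265,000 × 1.7% × 95/365 = $1,172.5342
Springmont Canton, April 6 – December 31, 2018: 270 days → $265,000 × 1.25% × 270/365 = $2,450.3425
Total = $3,622.8767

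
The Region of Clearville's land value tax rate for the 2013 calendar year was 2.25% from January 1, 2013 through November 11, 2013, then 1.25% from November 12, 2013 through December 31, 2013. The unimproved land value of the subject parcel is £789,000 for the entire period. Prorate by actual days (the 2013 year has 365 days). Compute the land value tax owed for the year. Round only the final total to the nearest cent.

£16,671.68

January 1 – November 11, 2013: 315 days at 2.25% → £789,000 × 2.25% × 315/365 = £15,320.6507
November 12 – December 31, 2013: 50 days at 1.25% → £789,000 × 1.25% × 50/365 = £1,351.0274
Total = £16,671.6781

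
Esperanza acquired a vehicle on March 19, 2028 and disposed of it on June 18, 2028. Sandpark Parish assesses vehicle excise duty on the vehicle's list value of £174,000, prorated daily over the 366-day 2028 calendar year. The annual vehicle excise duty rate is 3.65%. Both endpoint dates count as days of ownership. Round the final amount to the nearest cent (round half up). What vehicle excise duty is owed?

Days held (March 19 – June 18, 2028): 92 out of 366
Tax = £174,000 × 3.65% × 92/366 = £1,596.4262

£1,596.43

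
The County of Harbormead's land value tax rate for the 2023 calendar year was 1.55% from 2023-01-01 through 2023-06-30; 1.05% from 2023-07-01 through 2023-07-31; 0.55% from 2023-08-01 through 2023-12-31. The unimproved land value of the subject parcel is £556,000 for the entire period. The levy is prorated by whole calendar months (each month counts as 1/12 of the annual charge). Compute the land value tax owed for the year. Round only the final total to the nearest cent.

2023-01-01 to 2023-06-30: 6 months at 1.55% → £556,000 × 1.55% × 6/12 = £4,309.0000
2023-07-01 to 2023-07-31: 1 month at 1.05% → £556,000 × 1.05% × 1/12 = £486.5000
2023-08-01 to 2023-12-31: 5 months at 0.55% → £556,000 × 0.55% × 5/12 = £1,274.1667
Total = £6,069.6667

£6,069.67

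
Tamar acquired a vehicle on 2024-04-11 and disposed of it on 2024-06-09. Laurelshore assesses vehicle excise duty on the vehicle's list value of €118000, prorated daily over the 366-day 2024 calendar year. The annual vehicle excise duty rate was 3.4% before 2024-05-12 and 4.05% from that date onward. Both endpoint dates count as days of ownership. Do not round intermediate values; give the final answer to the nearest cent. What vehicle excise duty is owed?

€718.48

2024-04-11 to 2024-05-11: 31 days at 3.4% → €118000 × 3.4% × 31/366 = €339.8142
2024-05-12 to 2024-06-09: 29 days at 4.05% → €118000 × 4.05% × 29/366 = €378.6639
Total = €718.4781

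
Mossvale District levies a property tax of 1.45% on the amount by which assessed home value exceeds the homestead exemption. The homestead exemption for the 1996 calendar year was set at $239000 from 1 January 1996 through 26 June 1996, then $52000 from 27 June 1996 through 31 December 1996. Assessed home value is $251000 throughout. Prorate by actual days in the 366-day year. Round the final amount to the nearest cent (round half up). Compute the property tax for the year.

1 January – 26 June 1996: 178 days, exemption $239000 → ($251000 − $239000) × 1.45% × 178/366 = $84.6230
27 June – 31 December 1996: 188 days, exemption $52000 → ($251000 − $52000) × 1.45% × 188/366 = $1482.1694
Total = $1566.7923

$1566.79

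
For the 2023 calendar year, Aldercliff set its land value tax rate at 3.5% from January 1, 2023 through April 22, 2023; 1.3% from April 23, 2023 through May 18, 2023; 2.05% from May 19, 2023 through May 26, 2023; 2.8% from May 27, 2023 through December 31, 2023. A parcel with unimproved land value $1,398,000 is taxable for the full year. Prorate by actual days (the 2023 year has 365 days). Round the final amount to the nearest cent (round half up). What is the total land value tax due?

$40,423.27

January 1 – April 22, 2023: 112 days at 3.5% → $1,398,000 × 3.5% × 112/365 = $15,014.1370
April 23 – May 18, 2023: 26 days at 1.3% → $1,398,000 × 1.3% × 26/365 = $1,294.5863
May 19 – May 26, 2023: 8 days at 2.05% → $1,398,000 × 2.05% × 8/365 = $628.1425
May 27 – December 31, 2023: 219 days at 2.8% → $1,398,000 × 2.8% × 219/365 = $23,486.4000
Total = $40,423.2658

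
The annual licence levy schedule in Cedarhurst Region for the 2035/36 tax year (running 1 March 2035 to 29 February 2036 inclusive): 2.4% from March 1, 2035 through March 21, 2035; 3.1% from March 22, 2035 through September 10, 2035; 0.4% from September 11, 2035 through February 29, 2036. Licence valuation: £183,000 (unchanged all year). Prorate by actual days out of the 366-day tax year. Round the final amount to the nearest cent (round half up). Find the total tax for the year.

£3,277.50

March 1 – March 21, 2035: 21 days at 2.4% → £183,000 × 2.4% × 21/366 = £252.0000
March 22 – September 10, 2035: 173 days at 3.1% → £183,000 × 3.1% × 173/366 = £2,681.5000
September 11, 2035 – February 29, 2036: 172 days at 0.4% → £183,000 × 0.4% × 172/366 = £344.0000
Total = £3,277.5000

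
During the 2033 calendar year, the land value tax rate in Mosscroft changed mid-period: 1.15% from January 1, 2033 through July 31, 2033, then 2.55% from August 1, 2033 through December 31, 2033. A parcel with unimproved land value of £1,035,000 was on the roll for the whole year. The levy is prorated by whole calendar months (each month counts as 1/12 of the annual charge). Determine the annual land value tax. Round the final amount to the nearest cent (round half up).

January 1 – July 31, 2033: 7 months at 1.15% → £1,035,000 × 1.15% × 7/12 = £6,943.1250
August 1 – December 31, 2033: 5 months at 2.55% → £1,035,000 × 2.55% × 5/12 = £10,996.8750
Total = £17,940.0000

£17,940.00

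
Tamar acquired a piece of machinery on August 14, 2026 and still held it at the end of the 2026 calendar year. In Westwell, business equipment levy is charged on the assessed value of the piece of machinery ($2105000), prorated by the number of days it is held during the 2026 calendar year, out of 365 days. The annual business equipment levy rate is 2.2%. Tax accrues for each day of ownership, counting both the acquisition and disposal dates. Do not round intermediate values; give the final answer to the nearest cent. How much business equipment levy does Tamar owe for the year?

Days held (August 14 – December 31, 2026): 140 out of 365
Tax = $2105000 × 2.2% × 140/365 = $17762.7397

$17762.74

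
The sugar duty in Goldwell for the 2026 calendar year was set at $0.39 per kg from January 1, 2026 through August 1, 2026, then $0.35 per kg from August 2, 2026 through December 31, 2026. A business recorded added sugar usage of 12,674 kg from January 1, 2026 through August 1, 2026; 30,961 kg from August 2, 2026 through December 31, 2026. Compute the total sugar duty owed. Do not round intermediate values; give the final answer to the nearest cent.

$15779.21

January 1 – August 1, 2026: 12,674 kg at $0.39/kg → $4942.86
August 2 – December 31, 2026: 30,961 kg at $0.35/kg → $10836.35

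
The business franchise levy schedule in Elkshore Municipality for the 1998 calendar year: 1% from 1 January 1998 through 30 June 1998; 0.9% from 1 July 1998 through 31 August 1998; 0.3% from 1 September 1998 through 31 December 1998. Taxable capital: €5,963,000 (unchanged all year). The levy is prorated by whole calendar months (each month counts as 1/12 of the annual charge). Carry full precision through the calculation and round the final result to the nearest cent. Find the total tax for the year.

€44,722.50

1 January – 30 June 1998: 6 months at 1% → €5,963,000 × 1% × 6/12 = €29,815.0000
1 July – 31 August 1998: 2 months at 0.9% → €5,963,000 × 0.9% × 2/12 = €8,944.5000
1 September – 31 December 1998: 4 months at 0.3% → €5,963,000 × 0.3% × 4/12 = €5,963.0000
Total = €44,722.5000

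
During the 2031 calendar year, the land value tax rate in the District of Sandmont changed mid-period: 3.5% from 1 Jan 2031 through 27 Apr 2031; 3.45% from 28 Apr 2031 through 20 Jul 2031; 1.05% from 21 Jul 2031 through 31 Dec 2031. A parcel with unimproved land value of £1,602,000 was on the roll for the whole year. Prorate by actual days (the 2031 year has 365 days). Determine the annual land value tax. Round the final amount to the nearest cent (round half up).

1 Jan – 27 Apr 2031: 117 days at 3.5% → £1,602,000 × 3.5% × 117/365 = £17,973.1233
28 Apr – 20 Jul 2031: 84 days at 3.45% → £1,602,000 × 3.45% × 84/365 = £12,719.4411
21 Jul – 31 Dec 2031: 164 days at 1.05% → £1,602,000 × 1.05% × 164/365 = £7,557.9288
Total = £38,250.4932

£38,250.49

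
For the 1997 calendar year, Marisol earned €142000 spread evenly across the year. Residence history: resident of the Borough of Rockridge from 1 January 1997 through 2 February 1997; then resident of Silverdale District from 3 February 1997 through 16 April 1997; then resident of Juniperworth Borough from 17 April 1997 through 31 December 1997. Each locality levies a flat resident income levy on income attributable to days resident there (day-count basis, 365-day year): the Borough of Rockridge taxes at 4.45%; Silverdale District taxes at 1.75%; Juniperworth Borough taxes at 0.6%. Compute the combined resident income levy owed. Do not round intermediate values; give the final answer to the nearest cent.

The Borough of Rockridge, 1 January – 2 February 1997: 33 days → €142000 × 4.45% × 33/365 = €571.3068
Silverdale District, 3 February – 16 April 1997: 73 days → €142000 × 1.75% × 73/365 = €497.0000
Juniperworth Borough, 17 April – 31 December 1997: 259 days → €142000 × 0.6% × 259/365 = €604.5699
Total = €1672.8767

€1672.88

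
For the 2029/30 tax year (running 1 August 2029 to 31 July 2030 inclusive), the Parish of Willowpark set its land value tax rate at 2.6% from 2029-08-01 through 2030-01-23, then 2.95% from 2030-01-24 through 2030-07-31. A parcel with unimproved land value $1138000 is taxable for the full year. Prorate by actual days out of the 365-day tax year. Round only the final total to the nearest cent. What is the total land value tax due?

2029-08-01 to 2030-01-23: 176 days at 2.6% → $1138000 × 2.6% × 176/365 = $14267.0904
2030-01-24 to 2030-07-31: 189 days at 2.95% → $1138000 × 2.95% × 189/365 = $17383.3397
Total = $31650.4301

$31650.43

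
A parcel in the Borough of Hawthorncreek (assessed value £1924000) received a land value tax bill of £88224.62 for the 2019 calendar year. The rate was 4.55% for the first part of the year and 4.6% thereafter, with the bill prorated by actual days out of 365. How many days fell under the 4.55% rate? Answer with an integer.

106 days

Let d = days at the first rate; then 365 − d days at the second rate.
£1924000 × [4.55%·d + 4.6%·(365−d)] / 365 = £88224.62
Solving gives d = 106, so the new rate took effect on April 17, 2019.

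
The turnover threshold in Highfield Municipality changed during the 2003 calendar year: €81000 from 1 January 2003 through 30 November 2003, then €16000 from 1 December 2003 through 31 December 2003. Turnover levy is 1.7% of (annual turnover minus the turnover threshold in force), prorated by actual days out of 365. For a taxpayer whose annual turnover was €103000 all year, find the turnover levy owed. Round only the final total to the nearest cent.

1 January – 30 November 2003: 334 days, exemption €81000 → (€103000 − €81000) × 1.7% × 334/365 = €342.2356
1 December – 31 December 2003: 31 days, exemption €16000 → (€103000 − €16000) × 1.7% × 31/365 = €125.6137
Total = €467.8493

€467.85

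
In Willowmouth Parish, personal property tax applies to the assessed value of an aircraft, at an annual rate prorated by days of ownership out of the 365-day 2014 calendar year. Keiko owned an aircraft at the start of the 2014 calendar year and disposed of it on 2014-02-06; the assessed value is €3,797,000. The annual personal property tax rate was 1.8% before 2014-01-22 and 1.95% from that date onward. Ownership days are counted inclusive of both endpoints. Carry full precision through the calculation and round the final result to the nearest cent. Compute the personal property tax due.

2014-01-01 to 2014-01-21: 21 days at 1.8% → €3,797,000 × 1.8% × 21/365 = €3,932.2356
2014-01-22 to 2014-02-06: 16 days at 1.95% → €3,797,000 × 1.95% × 16/365 = €3,245.6548
Total = €7,177.8904

€7,177.89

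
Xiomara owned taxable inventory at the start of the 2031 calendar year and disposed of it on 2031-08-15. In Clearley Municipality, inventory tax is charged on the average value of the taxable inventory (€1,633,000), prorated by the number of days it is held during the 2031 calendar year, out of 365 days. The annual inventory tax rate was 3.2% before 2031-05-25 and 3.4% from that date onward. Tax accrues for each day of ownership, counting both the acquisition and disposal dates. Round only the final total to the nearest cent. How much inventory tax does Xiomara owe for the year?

€33,241.62

2031-01-01 to 2031-05-24: 144 days at 3.2% → €1,633,000 × 3.2% × 144/365 = €20,616.0658
2031-05-25 to 2031-08-15: 83 days at 3.4% → €1,633,000 × 3.4% × 83/365 = €12,625.5507
Total = €33,241.6164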